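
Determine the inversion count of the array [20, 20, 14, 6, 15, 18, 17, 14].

Finding inversions in [20, 20, 14, 6, 15, 18, 17, 14]:

(0, 2): arr[0]=20 > arr[2]=14
(0, 3): arr[0]=20 > arr[3]=6
(0, 4): arr[0]=20 > arr[4]=15
(0, 5): arr[0]=20 > arr[5]=18
(0, 6): arr[0]=20 > arr[6]=17
(0, 7): arr[0]=20 > arr[7]=14
(1, 2): arr[1]=20 > arr[2]=14
(1, 3): arr[1]=20 > arr[3]=6
(1, 4): arr[1]=20 > arr[4]=15
(1, 5): arr[1]=20 > arr[5]=18
(1, 6): arr[1]=20 > arr[6]=17
(1, 7): arr[1]=20 > arr[7]=14
(2, 3): arr[2]=14 > arr[3]=6
(4, 7): arr[4]=15 > arr[7]=14
(5, 6): arr[5]=18 > arr[6]=17
(5, 7): arr[5]=18 > arr[7]=14
(6, 7): arr[6]=17 > arr[7]=14

Total inversions: 17

The array has 17 inversion(s): (0,2), (0,3), (0,4), (0,5), (0,6), (0,7), (1,2), (1,3), (1,4), (1,5), (1,6), (1,7), (2,3), (4,7), (5,6), (5,7), (6,7). Each pair (i,j) satisfies i < j and arr[i] > arr[j].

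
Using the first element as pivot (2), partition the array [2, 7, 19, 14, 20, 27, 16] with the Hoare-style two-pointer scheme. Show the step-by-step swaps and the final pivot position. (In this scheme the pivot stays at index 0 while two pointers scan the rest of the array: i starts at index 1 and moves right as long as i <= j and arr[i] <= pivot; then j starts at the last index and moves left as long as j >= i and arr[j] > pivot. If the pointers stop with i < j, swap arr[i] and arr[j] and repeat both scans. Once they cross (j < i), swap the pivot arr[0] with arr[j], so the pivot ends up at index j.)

Hoare-style two-pointer partition with pivot = 2:

Initial array: [2, 7, 19, 14, 20, 27, 16]

Pointers start at i = 1, j = 6.
i ends at 1, j ends at 0: the pointers have crossed (j < i), so scanning stops.

j = 0, so swapping arr[0] with arr[j] leaves the pivot at position 0: [2, 7, 19, 14, 20, 27, 16]
Pivot position: 0

After partitioning with pivot 2, the array becomes [2, 7, 19, 14, 20, 27, 16]. The pivot is placed at index 0. All elements to the left of the pivot are <= 2, and all elements to the right are > 2.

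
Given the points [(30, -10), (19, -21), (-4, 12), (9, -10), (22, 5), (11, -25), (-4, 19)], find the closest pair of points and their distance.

Computing all pairwise distances among 7 points:

d((30, -10), (19, -21)) = 15.5563
d((30, -10), (-4, 12)) = 40.4969
d((30, -10), (9, -10)) = 21.0
d((30, -10), (22, 5)) = 17.0
d((30, -10), (11, -25)) = 24.2074
d((30, -10), (-4, 19)) = 44.6878
d((19, -21), (-4, 12)) = 40.2244
d((19, -21), (9, -10)) = 14.8661
d((19, -21), (22, 5)) = 26.1725
d((19, -21), (11, -25)) = 8.9443
d((19, -21), (-4, 19)) = 46.1411
d((-4, 12), (9, -10)) = 25.5539
d((-4, 12), (22, 5)) = 26.9258
d((-4, 12), (11, -25)) = 39.9249
d((-4, 12), (-4, 19)) = 7.0 <-- minimum
d((9, -10), (22, 5)) = 19.8494
d((9, -10), (11, -25)) = 15.1327
d((9, -10), (-4, 19)) = 31.7805
d((22, 5), (11, -25)) = 31.9531
d((22, 5), (-4, 19)) = 29.5296
d((11, -25), (-4, 19)) = 46.4866

Closest pair: (-4, 12) and (-4, 19) with distance 7.0

The closest pair is (-4, 12) and (-4, 19) with Euclidean distance 7.0. For 7 points, brute-force pairwise comparison is shown above. For large n, the divide-and-conquer algorithm (sort by x, recurse on halves, check the dividing strip) achieves O(n log n).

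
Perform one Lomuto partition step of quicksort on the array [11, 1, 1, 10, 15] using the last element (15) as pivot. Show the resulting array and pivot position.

Lomuto partition with pivot = 15:

Initial array: [11, 1, 1, 10, 15]

arr[0]=11 <= 15: swap with position 0, array becomes [11, 1, 1, 10, 15]
arr[1]=1 <= 15: swap with position 1, array becomes [11, 1, 1, 10, 15]
arr[2]=1 <= 15: swap with position 2, array becomes [11, 1, 1, 10, 15]
arr[3]=10 <= 15: swap with position 3, array becomes [11, 1, 1, 10, 15]

Place pivot at position 4: [11, 1, 1, 10, 15]
Pivot position: 4

After partitioning with pivot 15, the array becomes [11, 1, 1, 10, 15]. The pivot is placed at index 4. All elements to the left of the pivot are <= 15, and all elements to the right are > 15.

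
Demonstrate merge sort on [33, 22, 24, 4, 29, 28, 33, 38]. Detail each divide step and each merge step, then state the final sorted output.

Merge sort trace:

Split: [33, 22, 24, 4, 29, 28, 33, 38] -> [33, 22, 24, 4] and [29, 28, 33, 38]
  Split: [33, 22, 24, 4] -> [33, 22] and [24, 4]
    Split: [33, 22] -> [33] and [22]
    Merge: [33] + [22] -> [22, 33]
    Split: [24, 4] -> [24] and [4]
    Merge: [24] + [4] -> [4, 24]
  Merge: [22, 33] + [4, 24] -> [4, 22, 24, 33]
  Split: [29, 28, 33, 38] -> [29, 28] and [33, 38]
    Split: [29, 28] -> [29] and [28]
    Merge: [29] + [28] -> [28, 29]
    Split: [33, 38] -> [33] and [38]
    Merge: [33] + [38] -> [33, 38]
  Merge: [28, 29] + [33, 38] -> [28, 29, 33, 38]
Merge: [4, 22, 24, 33] + [28, 29, 33, 38] -> [4, 22, 24, 28, 29, 33, 33, 38]

Final sorted array: [4, 22, 24, 28, 29, 33, 33, 38]

The merge sort proceeds by recursively splitting the array and merging sorted halves.
After all merges, the sorted array is [4, 22, 24, 28, 29, 33, 33, 38].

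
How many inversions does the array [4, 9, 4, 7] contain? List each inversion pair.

Finding inversions in [4, 9, 4, 7]:

(1, 2): arr[1]=9 > arr[2]=4
(1, 3): arr[1]=9 > arr[3]=7

Total inversions: 2

The array has 2 inversion(s): (1,2), (1,3). Each pair (i,j) satisfies i < j and arr[i] > arr[j].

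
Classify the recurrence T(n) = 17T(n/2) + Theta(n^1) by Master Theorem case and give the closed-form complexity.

Master Theorem for T(n) = 17T(n/2) + O(n^1):

a = 17, b = 2, c = 1
log_b(a) = log_2(17) = 4.0875

Case 1: c = 1 < log_2(17) = 4.0875
T(n) = O(n^(log_2 17))

For T(n) = 17T(n/2) + O(n^1): log_2(17) = 4.0875. This is Case 1 of the Master Theorem (c < log_b(a), work dominated by leaves), giving O(n^(log_2 17)).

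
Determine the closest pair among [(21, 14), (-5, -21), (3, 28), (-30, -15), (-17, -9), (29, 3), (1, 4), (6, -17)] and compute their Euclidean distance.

Computing all pairwise distances among 8 points:

d((21, 14), (-5, -21)) = 43.6005
d((21, 14), (3, 28)) = 22.8035
d((21, 14), (-30, -15)) = 58.6686
d((21, 14), (-17, -9)) = 44.4185
d((21, 14), (29, 3)) = 13.6015
d((21, 14), (1, 4)) = 22.3607
d((21, 14), (6, -17)) = 34.4384
d((-5, -21), (3, 28)) = 49.6488
d((-5, -21), (-30, -15)) = 25.7099
d((-5, -21), (-17, -9)) = 16.9706
d((-5, -21), (29, 3)) = 41.6173
d((-5, -21), (1, 4)) = 25.7099
d((-5, -21), (6, -17)) = 11.7047 <-- minimum
d((3, 28), (-30, -15)) = 54.2033
d((3, 28), (-17, -9)) = 42.0595
d((3, 28), (29, 3)) = 36.0694
d((3, 28), (1, 4)) = 24.0832
d((3, 28), (6, -17)) = 45.0999
d((-30, -15), (-17, -9)) = 14.3178
d((-30, -15), (29, 3)) = 61.6847
d((-30, -15), (1, 4)) = 36.3593
d((-30, -15), (6, -17)) = 36.0555
d((-17, -9), (29, 3)) = 47.5395
d((-17, -9), (1, 4)) = 22.2036
d((-17, -9), (6, -17)) = 24.3516
d((29, 3), (1, 4)) = 28.0179
d((29, 3), (6, -17)) = 30.4795
d((1, 4), (6, -17)) = 21.587

Closest pair: (-5, -21) and (6, -17) with distance 11.7047

The closest pair is (-5, -21) and (6, -17) with Euclidean distance 11.7047. For 8 points, brute-force pairwise comparison is shown above. For large n, the divide-and-conquer algorithm (sort by x, recurse on halves, check the dividing strip) achieves O(n log n).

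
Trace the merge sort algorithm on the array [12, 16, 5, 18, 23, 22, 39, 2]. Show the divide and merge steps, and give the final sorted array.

Merge sort trace:

Split: [12, 16, 5, 18, 23, 22, 39, 2] -> [12, 16, 5, 18] and [23, 22, 39, 2]
  Split: [12, 16, 5, 18] -> [12, 16] and [5, 18]
    Split: [12, 16] -> [12] and [16]
    Merge: [12] + [16] -> [12, 16]
    Split: [5, 18] -> [5] and [18]
    Merge: [5] + [18] -> [5, 18]
  Merge: [12, 16] + [5, 18] -> [5, 12, 16, 18]
  Split: [23, 22, 39, 2] -> [23, 22] and [39, 2]
    Split: [23, 22] -> [23] and [22]
    Merge: [23] + [22] -> [22, 23]
    Split: [39, 2] -> [39] and [2]
    Merge: [39] + [2] -> [2, 39]
  Merge: [22, 23] + [2, 39] -> [2, 22, 23, 39]
Merge: [5, 12, 16, 18] + [2, 22, 23, 39] -> [2, 5, 12, 16, 18, 22, 23, 39]

Final sorted array: [2, 5, 12, 16, 18, 22, 23, 39]

The merge sort proceeds by recursively splitting the array and merging sorted halves.
After all merges, the sorted array is [2, 5, 12, 16, 18, 22, 23, 39].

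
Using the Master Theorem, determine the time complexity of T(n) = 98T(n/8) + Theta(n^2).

Master Theorem for T(n) = 98T(n/8) + O(n^2):

a = 98, b = 8, c = 2
log_b(a) = log_8(98) = 2.2049

Case 1: c = 2 < log_8(98) = 2.2049
T(n) = O(n^(log_8 98))

For T(n) = 98T(n/8) + O(n^2): log_8(98) = 2.2049. This is Case 1 of the Master Theorem (c < log_b(a), work dominated by leaves), giving O(n^(log_8 98)).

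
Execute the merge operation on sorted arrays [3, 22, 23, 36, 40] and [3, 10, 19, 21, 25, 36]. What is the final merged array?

Merging process:

Compare 3 vs 3: take 3 from left. Merged: [3]
Compare 22 vs 3: take 3 from right. Merged: [3, 3]
Compare 22 vs 10: take 10 from right. Merged: [3, 3, 10]
Compare 22 vs 19: take 19 from right. Merged: [3, 3, 10, 19]
Compare 22 vs 21: take 21 from right. Merged: [3, 3, 10, 19, 21]
Compare 22 vs 25: take 22 from left. Merged: [3, 3, 10, 19, 21, 22]
Compare 23 vs 25: take 23 from left. Merged: [3, 3, 10, 19, 21, 22, 23]
Compare 36 vs 25: take 25 from right. Merged: [3, 3, 10, 19, 21, 22, 23, 25]
Compare 36 vs 36: take 36 from left. Merged: [3, 3, 10, 19, 21, 22, 23, 25, 36]
Compare 40 vs 36: take 36 from right. Merged: [3, 3, 10, 19, 21, 22, 23, 25, 36, 36]
Append remaining from left: [40]. Merged: [3, 3, 10, 19, 21, 22, 23, 25, 36, 36, 40]

Final merged array: [3, 3, 10, 19, 21, 22, 23, 25, 36, 36, 40]
Total comparisons: 10

The merged array is [3, 3, 10, 19, 21, 22, 23, 25, 36, 36, 40], requiring 10 comparisons. The merge step runs in O(n) time where n is the total number of elements.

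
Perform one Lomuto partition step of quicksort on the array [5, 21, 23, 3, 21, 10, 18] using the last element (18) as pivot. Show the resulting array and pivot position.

Lomuto partition with pivot = 18:

Initial array: [5, 21, 23, 3, 21, 10, 18]

arr[0]=5 <= 18: swap with position 0, array becomes [5, 21, 23, 3, 21, 10, 18]
arr[1]=21 > 18: no swap
arr[2]=23 > 18: no swap
arr[3]=3 <= 18: swap with position 1, array becomes [5, 3, 23, 21, 21, 10, 18]
arr[4]=21 > 18: no swap
arr[5]=10 <= 18: swap with position 2, array becomes [5, 3, 10, 21, 21, 23, 18]

Place pivot at position 3: [5, 3, 10, 18, 21, 23, 21]
Pivot position: 3

After partitioning with pivot 18, the array becomes [5, 3, 10, 18, 21, 23, 21]. The pivot is placed at index 3. All elements to the left of the pivot are <= 18, and all elements to the right are > 18.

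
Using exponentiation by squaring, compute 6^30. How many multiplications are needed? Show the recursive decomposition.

Computing 6^30 by squaring (build up from 6^1; each line after the first costs one multiplication):

6^1 = 6
6^2 = (6^1)^2 = 6^2 = 36
6^3 = 6 * 6^2 = 6 * 36 = 216
6^6 = (6^3)^2 = 216^2 = 46656
6^7 = 6 * 6^6 = 6 * 46656 = 279936
6^14 = (6^7)^2 = 279936^2 = 78364164096
6^15 = 6 * 6^14 = 6 * 78364164096 = 470184984576
6^30 = (6^15)^2 = 470184984576^2 = 221073919720733357899776

Result: 221073919720733357899776
Multiplications needed: 7 (7 lines after 6^1)

6^30 = 221073919720733357899776. Using exponentiation by squaring, this requires 7 multiplications. The key idea: if the exponent is even, square the half-power; if odd, multiply by the base once.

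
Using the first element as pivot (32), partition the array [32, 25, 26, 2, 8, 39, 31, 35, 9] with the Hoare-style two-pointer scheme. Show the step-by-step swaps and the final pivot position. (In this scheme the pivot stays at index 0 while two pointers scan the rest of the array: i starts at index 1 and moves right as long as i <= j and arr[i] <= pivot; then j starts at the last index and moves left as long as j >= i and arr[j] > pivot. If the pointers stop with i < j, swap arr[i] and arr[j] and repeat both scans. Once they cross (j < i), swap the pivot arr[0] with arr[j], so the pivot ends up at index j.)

Hoare-style two-pointer partition with pivot = 32:

Initial array: [32, 25, 26, 2, 8, 39, 31, 35, 9]

Pointers start at i = 1, j = 8.
i stops at index 5 (arr[5]=39 > 32), j stops at index 8 (arr[8]=9 <= 32): swap arr[5] and arr[8], array becomes [32, 25, 26, 2, 8, 9, 31, 35, 39]
i ends at 7, j ends at 6: the pointers have crossed (j < i), so scanning stops.

Swap pivot arr[0] with arr[6] to place pivot at position 6: [31, 25, 26, 2, 8, 9, 32, 35, 39]
Pivot position: 6

After partitioning with pivot 32, the array becomes [31, 25, 26, 2, 8, 9, 32, 35, 39]. The pivot is placed at index 6. All elements to the left of the pivot are <= 32, and all elements to the right are > 32.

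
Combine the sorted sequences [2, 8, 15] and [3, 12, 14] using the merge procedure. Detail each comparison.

Merging process:

Compare 2 vs 3: take 2 from left. Merged: [2]
Compare 8 vs 3: take 3 from right. Merged: [2, 3]
Compare 8 vs 12: take 8 from left. Merged: [2, 3, 8]
Compare 15 vs 12: take 12 from right. Merged: [2, 3, 8, 12]
Compare 15 vs 14: take 14 from right. Merged: [2, 3, 8, 12, 14]
Append remaining from left: [15]. Merged: [2, 3, 8, 12, 14, 15]

Final merged array: [2, 3, 8, 12, 14, 15]
Total comparisons: 5

The merged array is [2, 3, 8, 12, 14, 15], requiring 5 comparisons. The merge step runs in O(n) time where n is the total number of elements.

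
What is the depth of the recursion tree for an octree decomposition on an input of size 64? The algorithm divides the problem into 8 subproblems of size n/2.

For divide and conquer with division factor 2:

Problem sizes at each level:
Level 0: 64
Level 1: 32
Level 2: 16
Level 3: 8
Level 4: 4
Level 5: 2
Level 6: 1

The root is level 0 and the size-1 base case is level 6 (the tree spans levels 0 through 6, i.e. 7 levels counting the root), so the depth is the number of divisions: log_2(64) = 6

The recursion tree depth is log_2(64) = 6. At each level, the problem size is divided by 2, so it takes 6 divisions to reduce to a base case of size 1. The algorithm makes 8 recursive calls at each level.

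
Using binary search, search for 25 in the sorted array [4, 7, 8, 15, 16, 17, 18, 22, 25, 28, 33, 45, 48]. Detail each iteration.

Binary search for 25 in [4, 7, 8, 15, 16, 17, 18, 22, 25, 28, 33, 45, 48]:

lo=0, hi=12, mid=6, arr[mid]=18 -> 18 < 25, search right half
lo=7, hi=12, mid=9, arr[mid]=28 -> 28 > 25, search left half
lo=7, hi=8, mid=7, arr[mid]=22 -> 22 < 25, search right half
lo=8, hi=8, mid=8, arr[mid]=25 -> Found target at index 8!

Binary search finds 25 at index 8 after 4 comparisons. The search repeatedly halves the search space by comparing with the middle element.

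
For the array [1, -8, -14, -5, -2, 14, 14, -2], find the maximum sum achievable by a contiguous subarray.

Using Kadane's algorithm on [1, -8, -14, -5, -2, 14, 14, -2]:

Scanning through the array:
Position 1 (value -8): max_ending_here = -7, max_so_far = 1
Position 2 (value -14): max_ending_here = -14, max_so_far = 1
Position 3 (value -5): max_ending_here = -5, max_so_far = 1
Position 4 (value -2): max_ending_here = -2, max_so_far = 1
Position 5 (value 14): max_ending_here = 14, max_so_far = 14
Position 6 (value 14): max_ending_here = 28, max_so_far = 28
Position 7 (value -2): max_ending_here = 26, max_so_far = 28

Maximum subarray: [14, 14]
Maximum sum: 28

The maximum subarray is [14, 14] with sum 28. This subarray runs from index 5 to index 6.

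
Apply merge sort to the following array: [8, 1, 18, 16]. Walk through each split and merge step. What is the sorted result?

Merge sort trace:

Split: [8, 1, 18, 16] -> [8, 1] and [18, 16]
  Split: [8, 1] -> [8] and [1]
  Merge: [8] + [1] -> [1, 8]
  Split: [18, 16] -> [18] and [16]
  Merge: [18] + [16] -> [16, 18]
Merge: [1, 8] + [16, 18] -> [1, 8, 16, 18]

Final sorted array: [1, 8, 16, 18]

The merge sort proceeds by recursively splitting the array and merging sorted halves.
After all merges, the sorted array is [1, 8, 16, 18].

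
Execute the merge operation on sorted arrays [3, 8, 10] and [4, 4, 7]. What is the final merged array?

Merging process:

Compare 3 vs 4: take 3 from left. Merged: [3]
Compare 8 vs 4: take 4 from right. Merged: [3, 4]
Compare 8 vs 4: take 4 from right. Merged: [3, 4, 4]
Compare 8 vs 7: take 7 from right. Merged: [3, 4, 4, 7]
Append remaining from left: [8, 10]. Merged: [3, 4, 4, 7, 8, 10]

Final merged array: [3, 4, 4, 7, 8, 10]
Total comparisons: 4

The merged array is [3, 4, 4, 7, 8, 10], requiring 4 comparisons. The merge step runs in O(n) time where n is the total number of elements.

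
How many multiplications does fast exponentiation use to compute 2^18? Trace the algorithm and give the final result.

Computing 2^18 by squaring (build up from 2^1; each line after the first costs one multiplication):

2^1 = 2
2^2 = (2^1)^2 = 2^2 = 4
2^4 = (2^2)^2 = 4^2 = 16
2^8 = (2^4)^2 = 16^2 = 256
2^9 = 2 * 2^8 = 2 * 256 = 512
2^18 = (2^9)^2 = 512^2 = 262144

Result: 262144
Multiplications needed: 5 (5 lines after 2^1)

2^18 = 262144. Using exponentiation by squaring, this requires 5 multiplications. The key idea: if the exponent is even, square the half-power; if odd, multiply by the base once.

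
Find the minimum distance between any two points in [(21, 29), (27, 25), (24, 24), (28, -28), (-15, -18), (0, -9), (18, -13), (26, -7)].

Computing all pairwise distances among 8 points:

d((21, 29), (27, 25)) = 7.2111
d((21, 29), (24, 24)) = 5.831
d((21, 29), (28, -28)) = 57.4282
d((21, 29), (-15, -18)) = 59.203
d((21, 29), (0, -9)) = 43.4166
d((21, 29), (18, -13)) = 42.107
d((21, 29), (26, -7)) = 36.3456
d((27, 25), (24, 24)) = 3.1623 <-- minimum
d((27, 25), (28, -28)) = 53.0094
d((27, 25), (-15, -18)) = 60.1082
d((27, 25), (0, -9)) = 43.4166
d((27, 25), (18, -13)) = 39.0512
d((27, 25), (26, -7)) = 32.0156
d((24, 24), (28, -28)) = 52.1536
d((24, 24), (-15, -18)) = 57.3149
d((24, 24), (0, -9)) = 40.8044
d((24, 24), (18, -13)) = 37.4833
d((24, 24), (26, -7)) = 31.0644
d((28, -28), (-15, -18)) = 44.1475
d((28, -28), (0, -9)) = 33.8378
d((28, -28), (18, -13)) = 18.0278
d((28, -28), (26, -7)) = 21.095
d((-15, -18), (0, -9)) = 17.4929
d((-15, -18), (18, -13)) = 33.3766
d((-15, -18), (26, -7)) = 42.45
d((0, -9), (18, -13)) = 18.4391
d((0, -9), (26, -7)) = 26.0768
d((18, -13), (26, -7)) = 10.0

Closest pair: (27, 25) and (24, 24) with distance 3.1623

The closest pair is (27, 25) and (24, 24) with Euclidean distance 3.1623. For 8 points, brute-force pairwise comparison is shown above. For large n, the divide-and-conquer algorithm (sort by x, recurse on halves, check the dividing strip) achieves O(n log n).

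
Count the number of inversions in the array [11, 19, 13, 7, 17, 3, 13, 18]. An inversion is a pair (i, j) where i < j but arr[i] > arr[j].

Finding inversions in [11, 19, 13, 7, 17, 3, 13, 18]:

(0, 3): arr[0]=11 > arr[3]=7
(0, 5): arr[0]=11 > arr[5]=3
(1, 2): arr[1]=19 > arr[2]=13
(1, 3): arr[1]=19 > arr[3]=7
(1, 4): arr[1]=19 > arr[4]=17
(1, 5): arr[1]=19 > arr[5]=3
(1, 6): arr[1]=19 > arr[6]=13
(1, 7): arr[1]=19 > arr[7]=18
(2, 3): arr[2]=13 > arr[3]=7
(2, 5): arr[2]=13 > arr[5]=3
(3, 5): arr[3]=7 > arr[5]=3
(4, 5): arr[4]=17 > arr[5]=3
(4, 6): arr[4]=17 > arr[6]=13

Total inversions: 13

The array has 13 inversion(s): (0,3), (0,5), (1,2), (1,3), (1,4), (1,5), (1,6), (1,7), (2,3), (2,5), (3,5), (4,5), (4,6). Each pair (i,j) satisfies i < j and arr[i] > arr[j].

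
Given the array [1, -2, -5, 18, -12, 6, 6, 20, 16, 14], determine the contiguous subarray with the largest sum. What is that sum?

Using Kadane's algorithm on [1, -2, -5, 18, -12, 6, 6, 20, 16, 14]:

Scanning through the array:
Position 1 (value -2): max_ending_here = -1, max_so_far = 1
Position 2 (value -5): max_ending_here = -5, max_so_far = 1
Position 3 (value 18): max_ending_here = 18, max_so_far = 18
Position 4 (value -12): max_ending_here = 6, max_so_far = 18
Position 5 (value 6): max_ending_here = 12, max_so_far = 18
Position 6 (value 6): max_ending_here = 18, max_so_far = 18
Position 7 (value 20): max_ending_here = 38, max_so_far = 38
Position 8 (value 16): max_ending_here = 54, max_so_far = 54
Position 9 (value 14): max_ending_here = 68, max_so_far = 68

Maximum subarray: [18, -12, 6, 6, 20, 16, 14]
Maximum sum: 68

The maximum subarray is [18, -12, 6, 6, 20, 16, 14] with sum 68. This subarray runs from index 3 to index 9.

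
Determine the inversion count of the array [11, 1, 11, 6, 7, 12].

Finding inversions in [11, 1, 11, 6, 7, 12]:

(0, 1): arr[0]=11 > arr[1]=1
(0, 3): arr[0]=11 > arr[3]=6
(0, 4): arr[0]=11 > arr[4]=7
(2, 3): arr[2]=11 > arr[3]=6
(2, 4): arr[2]=11 > arr[4]=7

Total inversions: 5

The array has 5 inversion(s): (0,1), (0,3), (0,4), (2,3), (2,4). Each pair (i,j) satisfies i < j and arr[i] > arr[j].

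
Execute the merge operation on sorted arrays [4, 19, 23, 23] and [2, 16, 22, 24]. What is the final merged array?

Merging process:

Compare 4 vs 2: take 2 from right. Merged: [2]
Compare 4 vs 16: take 4 from left. Merged: [2, 4]
Compare 19 vs 16: take 16 from right. Merged: [2, 4, 16]
Compare 19 vs 22: take 19 from left. Merged: [2, 4, 16, 19]
Compare 23 vs 22: take 22 from right. Merged: [2, 4, 16, 19, 22]
Compare 23 vs 24: take 23 from left. Merged: [2, 4, 16, 19, 22, 23]
Compare 23 vs 24: take 23 from left. Merged: [2, 4, 16, 19, 22, 23, 23]
Append remaining from right: [24]. Merged: [2, 4, 16, 19, 22, 23, 23, 24]

Final merged array: [2, 4, 16, 19, 22, 23, 23, 24]
Total comparisons: 7

The merged array is [2, 4, 16, 19, 22, 23, 23, 24], requiring 7 comparisons. The merge step runs in O(n) time where n is the total number of elements.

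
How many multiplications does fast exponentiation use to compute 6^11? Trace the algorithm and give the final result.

Computing 6^11 by squaring (build up from 6^1; each line after the first costs one multiplication):

6^1 = 6
6^2 = (6^1)^2 = 6^2 = 36
6^4 = (6^2)^2 = 36^2 = 1296
6^5 = 6 * 6^4 = 6 * 1296 = 7776
6^10 = (6^5)^2 = 7776^2 = 60466176
6^11 = 6 * 6^10 = 6 * 60466176 = 362797056

Result: 362797056
Multiplications needed: 5 (5 lines after 6^1)

6^11 = 362797056. Using exponentiation by squaring, this requires 5 multiplications. The key idea: if the exponent is even, square the half-power; if odd, multiply by the base once.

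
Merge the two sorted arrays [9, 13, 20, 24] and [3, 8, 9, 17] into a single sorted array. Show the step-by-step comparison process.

Merging process:

Compare 9 vs 3: take 3 from right. Merged: [3]
Compare 9 vs 8: take 8 from right. Merged: [3, 8]
Compare 9 vs 9: take 9 from left. Merged: [3, 8, 9]
Compare 13 vs 9: take 9 from right. Merged: [3, 8, 9, 9]
Compare 13 vs 17: take 13 from left. Merged: [3, 8, 9, 9, 13]
Compare 20 vs 17: take 17 from right. Merged: [3, 8, 9, 9, 13, 17]
Append remaining from left: [20, 24]. Merged: [3, 8, 9, 9, 13, 17, 20, 24]

Final merged array: [3, 8, 9, 9, 13, 17, 20, 24]
Total comparisons: 6

The merged array is [3, 8, 9, 9, 13, 17, 20, 24], requiring 6 comparisons. The merge step runs in O(n) time where n is the total number of elements.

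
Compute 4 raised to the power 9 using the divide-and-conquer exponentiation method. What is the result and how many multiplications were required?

Computing 4^9 by squaring (build up from 4^1; each line after the first costs one multiplication):

4^1 = 4
4^2 = (4^1)^2 = 4^2 = 16
4^4 = (4^2)^2 = 16^2 = 256
4^8 = (4^4)^2 = 256^2 = 65536
4^9 = 4 * 4^8 = 4 * 65536 = 262144

Result: 262144
Multiplications needed: 4 (4 lines after 4^1)

4^9 = 262144. Using exponentiation by squaring, this requires 4 multiplications. The key idea: if the exponent is even, square the half-power; if odd, multiply by the base once.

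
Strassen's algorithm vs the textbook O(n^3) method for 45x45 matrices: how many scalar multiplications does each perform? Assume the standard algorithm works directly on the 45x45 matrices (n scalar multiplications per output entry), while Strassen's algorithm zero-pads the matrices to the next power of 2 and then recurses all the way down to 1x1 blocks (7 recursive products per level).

Matrix multiplication for 45x45 matrices:

Strassen's algorithm requires power-of-2 dimensions. Pad 45x45 to 64x64 (next power of 2).

Standard algorithm: 45^3 = 91125 multiplications
Strassen's algorithm: 7^(log2(64)) = 7^6 = 117649 multiplications
Difference: 91125 - 117649 = -26524 (Strassen uses MORE here due to padding overhead — for small or just-over-power-of-2 n, padding can outweigh the per-level savings)

Standard: 91125 multiplications (45^3). Strassen: 117649 multiplications (7^6, after padding to 64x64). Strassen reduces 8 recursive multiplications to 7 at each level.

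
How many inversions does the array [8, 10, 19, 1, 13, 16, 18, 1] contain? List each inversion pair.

Finding inversions in [8, 10, 19, 1, 13, 16, 18, 1]:

(0, 3): arr[0]=8 > arr[3]=1
(0, 7): arr[0]=8 > arr[7]=1
(1, 3): arr[1]=10 > arr[3]=1
(1, 7): arr[1]=10 > arr[7]=1
(2, 3): arr[2]=19 > arr[3]=1
(2, 4): arr[2]=19 > arr[4]=13
(2, 5): arr[2]=19 > arr[5]=16
(2, 6): arr[2]=19 > arr[6]=18
(2, 7): arr[2]=19 > arr[7]=1
(4, 7): arr[4]=13 > arr[7]=1
(5, 7): arr[5]=16 > arr[7]=1
(6, 7): arr[6]=18 > arr[7]=1

Total inversions: 12

The array has 12 inversion(s): (0,3), (0,7), (1,3), (1,7), (2,3), (2,4), (2,5), (2,6), (2,7), (4,7), (5,7), (6,7). Each pair (i,j) satisfies i < j and arr[i] > arr[j].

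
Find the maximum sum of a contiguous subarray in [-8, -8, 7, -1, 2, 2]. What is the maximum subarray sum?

Using Kadane's algorithm on [-8, -8, 7, -1, 2, 2]:

Scanning through the array:
Position 1 (value -8): max_ending_here = -8, max_so_far = -8
Position 2 (value 7): max_ending_here = 7, max_so_far = 7
Position 3 (value -1): max_ending_here = 6, max_so_far = 7
Position 4 (value 2): max_ending_here = 8, max_so_far = 8
Position 5 (value 2): max_ending_here = 10, max_so_far = 10

Maximum subarray: [7, -1, 2, 2]
Maximum sum: 10

The maximum subarray is [7, -1, 2, 2] with sum 10. This subarray runs from index 2 to index 5.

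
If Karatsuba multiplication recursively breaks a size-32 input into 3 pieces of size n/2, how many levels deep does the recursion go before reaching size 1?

For divide and conquer with division factor 2:

Problem sizes at each level:
Level 0: 32
Level 1: 16
Level 2: 8
Level 3: 4
Level 4: 2
Level 5: 1

The root is level 0 and the size-1 base case is level 5 (the tree spans levels 0 through 5, i.e. 6 levels counting the root), so the depth is the number of divisions: log_2(32) = 5

The recursion tree depth is log_2(32) = 5. At each level, the problem size is divided by 2, so it takes 5 divisions to reduce to a base case of size 1. The algorithm makes 3 recursive calls at each level.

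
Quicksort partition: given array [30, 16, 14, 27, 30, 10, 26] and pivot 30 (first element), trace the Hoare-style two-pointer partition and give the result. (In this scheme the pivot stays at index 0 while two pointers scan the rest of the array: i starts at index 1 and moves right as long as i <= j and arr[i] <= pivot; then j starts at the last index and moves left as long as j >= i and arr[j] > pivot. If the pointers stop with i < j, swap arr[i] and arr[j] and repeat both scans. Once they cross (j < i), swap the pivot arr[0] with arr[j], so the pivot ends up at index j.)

Hoare-style two-pointer partition with pivot = 30:

Initial array: [30, 16, 14, 27, 30, 10, 26]

Pointers start at i = 1, j = 6.
i ends at 7, j ends at 6: the pointers have crossed (j < i), so scanning stops.

Swap pivot arr[0] with arr[6] to place pivot at position 6: [26, 16, 14, 27, 30, 10, 30]
Pivot position: 6

After partitioning with pivot 30, the array becomes [26, 16, 14, 27, 30, 10, 30]. The pivot is placed at index 6. All elements to the left of the pivot are <= 30, and all elements to the right are > 30.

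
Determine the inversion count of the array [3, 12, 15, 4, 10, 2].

Finding inversions in [3, 12, 15, 4, 10, 2]:

(0, 5): arr[0]=3 > arr[5]=2
(1, 3): arr[1]=12 > arr[3]=4
(1, 4): arr[1]=12 > arr[4]=10
(1, 5): arr[1]=12 > arr[5]=2
(2, 3): arr[2]=15 > arr[3]=4
(2, 4): arr[2]=15 > arr[4]=10
(2, 5): arr[2]=15 > arr[5]=2
(3, 5): arr[3]=4 > arr[5]=2
(4, 5): arr[4]=10 > arr[5]=2

Total inversions: 9

The array has 9 inversion(s): (0,5), (1,3), (1,4), (1,5), (2,3), (2,4), (2,5), (3,5), (4,5). Each pair (i,j) satisfies i < j and arr[i] > arr[j].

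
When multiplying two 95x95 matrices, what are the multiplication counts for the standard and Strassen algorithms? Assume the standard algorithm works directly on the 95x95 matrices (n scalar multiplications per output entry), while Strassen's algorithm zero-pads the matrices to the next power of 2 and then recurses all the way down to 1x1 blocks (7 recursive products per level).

Matrix multiplication for 95x95 matrices:

Strassen's algorithm requires power-of-2 dimensions. Pad 95x95 to 128x128 (next power of 2).

Standard algorithm: 95^3 = 857375 multiplications
Strassen's algorithm: 7^(log2(128)) = 7^7 = 823543 multiplications
Savings: 857375 - 823543 = 33832 multiplications

Standard: 857375 multiplications (95^3). Strassen: 823543 multiplications (7^7, after padding to 128x128). Strassen reduces 8 recursive multiplications to 7 at each level.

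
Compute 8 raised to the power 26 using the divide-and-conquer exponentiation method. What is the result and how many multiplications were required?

Computing 8^26 by squaring (build up from 8^1; each line after the first costs one multiplication):

8^1 = 8
8^2 = (8^1)^2 = 8^2 = 64
8^3 = 8 * 8^2 = 8 * 64 = 512
8^6 = (8^3)^2 = 512^2 = 262144
8^12 = (8^6)^2 = 262144^2 = 68719476736
8^13 = 8 * 8^12 = 8 * 68719476736 = 549755813888
8^26 = (8^13)^2 = 549755813888^2 = 302231454903657293676544

Result: 302231454903657293676544
Multiplications needed: 6 (6 lines after 8^1)

8^26 = 302231454903657293676544. Using exponentiation by squaring, this requires 6 multiplications. The key idea: if the exponent is even, square the half-power; if odd, multiply by the base once.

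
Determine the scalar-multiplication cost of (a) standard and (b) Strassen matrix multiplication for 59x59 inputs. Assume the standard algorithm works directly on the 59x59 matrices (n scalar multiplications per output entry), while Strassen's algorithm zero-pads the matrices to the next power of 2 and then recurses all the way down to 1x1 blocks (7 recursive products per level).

Matrix multiplication for 59x59 matrices:

Strassen's algorithm requires power-of-2 dimensions. Pad 59x59 to 64x64 (next power of 2).

Standard algorithm: 59^3 = 205379 multiplications
Strassen's algorithm: 7^(log2(64)) = 7^6 = 117649 multiplications
Savings: 205379 - 117649 = 87730 multiplications

Standard: 205379 multiplications (59^3). Strassen: 117649 multiplications (7^6, after padding to 64x64). Strassen reduces 8 recursive multiplications to 7 at each level.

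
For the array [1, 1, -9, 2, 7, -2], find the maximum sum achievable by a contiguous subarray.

Using Kadane's algorithm on [1, 1, -9, 2, 7, -2]:

Scanning through the array:
Position 1 (value 1): max_ending_here = 2, max_so_far = 2
Position 2 (value -9): max_ending_here = -7, max_so_far = 2
Position 3 (value 2): max_ending_here = 2, max_so_far = 2
Position 4 (value 7): max_ending_here = 9, max_so_far = 9
Position 5 (value -2): max_ending_here = 7, max_so_far = 9

Maximum subarray: [2, 7]
Maximum sum: 9

The maximum subarray is [2, 7] with sum 9. This subarray runs from index 3 to index 4.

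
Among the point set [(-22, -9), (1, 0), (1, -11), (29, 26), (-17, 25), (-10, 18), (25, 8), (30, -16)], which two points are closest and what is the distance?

Computing all pairwise distances among 8 points:

d((-22, -9), (1, 0)) = 24.6982
d((-22, -9), (1, -11)) = 23.0868
d((-22, -9), (29, 26)) = 61.8547
d((-22, -9), (-17, 25)) = 34.3657
d((-22, -9), (-10, 18)) = 29.5466
d((-22, -9), (25, 8)) = 49.98
d((-22, -9), (30, -16)) = 52.469
d((1, 0), (1, -11)) = 11.0
d((1, 0), (29, 26)) = 38.2099
d((1, 0), (-17, 25)) = 30.8058
d((1, 0), (-10, 18)) = 21.095
d((1, 0), (25, 8)) = 25.2982
d((1, 0), (30, -16)) = 33.121
d((1, -11), (29, 26)) = 46.4004
d((1, -11), (-17, 25)) = 40.2492
d((1, -11), (-10, 18)) = 31.0161
d((1, -11), (25, 8)) = 30.6105
d((1, -11), (30, -16)) = 29.4279
d((29, 26), (-17, 25)) = 46.0109
d((29, 26), (-10, 18)) = 39.8121
d((29, 26), (25, 8)) = 18.4391
d((29, 26), (30, -16)) = 42.0119
d((-17, 25), (-10, 18)) = 9.8995 <-- minimum
d((-17, 25), (25, 8)) = 45.31
d((-17, 25), (30, -16)) = 62.3699
d((-10, 18), (25, 8)) = 36.4005
d((-10, 18), (30, -16)) = 52.4976
d((25, 8), (30, -16)) = 24.5153

Closest pair: (-17, 25) and (-10, 18) with distance 9.8995

The closest pair is (-17, 25) and (-10, 18) with Euclidean distance 9.8995. For 8 points, brute-force pairwise comparison is shown above. For large n, the divide-and-conquer algorithm (sort by x, recurse on halves, check the dividing strip) achieves O(n log n).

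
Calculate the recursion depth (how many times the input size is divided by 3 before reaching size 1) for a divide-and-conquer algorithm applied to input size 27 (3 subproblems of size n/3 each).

For divide and conquer with division factor 3:

Problem sizes at each level:
Level 0: 27
Level 1: 9
Level 2: 3
Level 3: 1

The root is level 0 and the size-1 base case is level 3 (the tree spans levels 0 through 3, i.e. 4 levels counting the root), so the depth is the number of divisions: log_3(27) = 3

The recursion tree depth is log_3(27) = 3. At each level, the problem size is divided by 3, so it takes 3 divisions to reduce to a base case of size 1. The algorithm makes 3 recursive calls at each level.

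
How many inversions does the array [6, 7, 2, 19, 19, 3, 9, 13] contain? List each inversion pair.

Finding inversions in [6, 7, 2, 19, 19, 3, 9, 13]:

(0, 2): arr[0]=6 > arr[2]=2
(0, 5): arr[0]=6 > arr[5]=3
(1, 2): arr[1]=7 > arr[2]=2
(1, 5): arr[1]=7 > arr[5]=3
(3, 5): arr[3]=19 > arr[5]=3
(3, 6): arr[3]=19 > arr[6]=9
(3, 7): arr[3]=19 > arr[7]=13
(4, 5): arr[4]=19 > arr[5]=3
(4, 6): arr[4]=19 > arr[6]=9
(4, 7): arr[4]=19 > arr[7]=13

Total inversions: 10

The array has 10 inversion(s): (0,2), (0,5), (1,2), (1,5), (3,5), (3,6), (3,7), (4,5), (4,6), (4,7). Each pair (i,j) satisfies i < j and arr[i] > arr[j].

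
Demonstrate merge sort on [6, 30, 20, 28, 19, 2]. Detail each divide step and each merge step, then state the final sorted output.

Merge sort trace:

Split: [6, 30, 20, 28, 19, 2] -> [6, 30, 20] and [28, 19, 2]
  Split: [6, 30, 20] -> [6] and [30, 20]
    Split: [30, 20] -> [30] and [20]
    Merge: [30] + [20] -> [20, 30]
  Merge: [6] + [20, 30] -> [6, 20, 30]
  Split: [28, 19, 2] -> [28] and [19, 2]
    Split: [19, 2] -> [19] and [2]
    Merge: [19] + [2] -> [2, 19]
  Merge: [28] + [2, 19] -> [2, 19, 28]
Merge: [6, 20, 30] + [2, 19, 28] -> [2, 6, 19, 20, 28, 30]

Final sorted array: [2, 6, 19, 20, 28, 30]

The merge sort proceeds by recursively splitting the array and merging sorted halves.
After all merges, the sorted array is [2, 6, 19, 20, 28, 30].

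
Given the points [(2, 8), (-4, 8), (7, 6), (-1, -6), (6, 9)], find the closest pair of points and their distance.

Computing all pairwise distances among 5 points:

d((2, 8), (-4, 8)) = 6.0
d((2, 8), (7, 6)) = 5.3852
d((2, 8), (-1, -6)) = 14.3178
d((2, 8), (6, 9)) = 4.1231
d((-4, 8), (7, 6)) = 11.1803
d((-4, 8), (-1, -6)) = 14.3178
d((-4, 8), (6, 9)) = 10.0499
d((7, 6), (-1, -6)) = 14.4222
d((7, 6), (6, 9)) = 3.1623 <-- minimum
d((-1, -6), (6, 9)) = 16.5529

Closest pair: (7, 6) and (6, 9) with distance 3.1623

The closest pair is (7, 6) and (6, 9) with Euclidean distance 3.1623. For 5 points, brute-force pairwise comparison is shown above. For large n, the divide-and-conquer algorithm (sort by x, recurse on halves, check the dividing strip) achieves O(n log n).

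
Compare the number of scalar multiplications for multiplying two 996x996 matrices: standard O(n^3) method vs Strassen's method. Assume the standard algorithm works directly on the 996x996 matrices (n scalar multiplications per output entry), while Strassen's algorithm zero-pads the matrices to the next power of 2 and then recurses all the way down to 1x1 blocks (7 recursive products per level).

Matrix multiplication for 996x996 matrices:

Strassen's algorithm requires power-of-2 dimensions. Pad 996x996 to 1024x1024 (next power of 2).

Standard algorithm: 996^3 = 988047936 multiplications
Strassen's algorithm: 7^(log2(1024)) = 7^10 = 282475249 multiplications
Savings: 988047936 - 282475249 = 705572687 multiplications

Standard: 988047936 multiplications (996^3). Strassen: 282475249 multiplications (7^10, after padding to 1024x1024). Strassen reduces 8 recursive multiplications to 7 at each level.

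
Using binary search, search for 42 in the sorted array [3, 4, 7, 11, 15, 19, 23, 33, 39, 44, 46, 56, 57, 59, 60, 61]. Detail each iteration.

Binary search for 42 in [3, 4, 7, 11, 15, 19, 23, 33, 39, 44, 46, 56, 57, 59, 60, 61]:

lo=0, hi=15, mid=7, arr[mid]=33 -> 33 < 42, search right half
lo=8, hi=15, mid=11, arr[mid]=56 -> 56 > 42, search left half
lo=8, hi=10, mid=9, arr[mid]=44 -> 44 > 42, search left half
lo=8, hi=8, mid=8, arr[mid]=39 -> 39 < 42, search right half
lo=9 > hi=8, target 42 not found

Binary search determines that 42 is not in the array after 4 comparisons. The search space was exhausted without finding the target.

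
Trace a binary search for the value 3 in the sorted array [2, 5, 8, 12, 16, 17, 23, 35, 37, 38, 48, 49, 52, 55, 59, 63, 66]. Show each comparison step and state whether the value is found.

Binary search for 3 in [2, 5, 8, 12, 16, 17, 23, 35, 37, 38, 48, 49, 52, 55, 59, 63, 66]:

lo=0, hi=16, mid=8, arr[mid]=37 -> 37 > 3, search left half
lo=0, hi=7, mid=3, arr[mid]=12 -> 12 > 3, search left half
lo=0, hi=2, mid=1, arr[mid]=5 -> 5 > 3, search left half
lo=0, hi=0, mid=0, arr[mid]=2 -> 2 < 3, search right half
lo=1 > hi=0, target 3 not found

Binary search determines that 3 is not in the array after 4 comparisons. The search space was exhausted without finding the target.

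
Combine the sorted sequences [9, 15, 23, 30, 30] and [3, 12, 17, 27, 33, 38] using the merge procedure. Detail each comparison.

Merging process:

Compare 9 vs 3: take 3 from right. Merged: [3]
Compare 9 vs 12: take 9 from left. Merged: [3, 9]
Compare 15 vs 12: take 12 from right. Merged: [3, 9, 12]
Compare 15 vs 17: take 15 from left. Merged: [3, 9, 12, 15]
Compare 23 vs 17: take 17 from right. Merged: [3, 9, 12, 15, 17]
Compare 23 vs 27: take 23 from left. Merged: [3, 9, 12, 15, 17, 23]
Compare 30 vs 27: take 27 from right. Merged: [3, 9, 12, 15, 17, 23, 27]
Compare 30 vs 33: take 30 from left. Merged: [3, 9, 12, 15, 17, 23, 27, 30]
Compare 30 vs 33: take 30 from left. Merged: [3, 9, 12, 15, 17, 23, 27, 30, 30]
Append remaining from right: [33, 38]. Merged: [3, 9, 12, 15, 17, 23, 27, 30, 30, 33, 38]

Final merged array: [3, 9, 12, 15, 17, 23, 27, 30, 30, 33, 38]
Total comparisons: 9

The merged array is [3, 9, 12, 15, 17, 23, 27, 30, 30, 33, 38], requiring 9 comparisons. The merge step runs in O(n) time where n is the total number of elements.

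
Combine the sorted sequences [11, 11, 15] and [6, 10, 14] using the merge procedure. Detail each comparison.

Merging process:

Compare 11 vs 6: take 6 from right. Merged: [6]
Compare 11 vs 10: take 10 from right. Merged: [6, 10]
Compare 11 vs 14: take 11 from left. Merged: [6, 10, 11]
Compare 11 vs 14: take 11 from left. Merged: [6, 10, 11, 11]
Compare 15 vs 14: take 14 from right. Merged: [6, 10, 11, 11, 14]
Append remaining from left: [15]. Merged: [6, 10, 11, 11, 14, 15]

Final merged array: [6, 10, 11, 11, 14, 15]
Total comparisons: 5

The merged array is [6, 10, 11, 11, 14, 15], requiring 5 comparisons. The merge step runs in O(n) time where n is the total number of elements.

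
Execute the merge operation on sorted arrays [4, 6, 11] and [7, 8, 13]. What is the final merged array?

Merging process:

Compare 4 vs 7: take 4 from left. Merged: [4]
Compare 6 vs 7: take 6 from left. Merged: [4, 6]
Compare 11 vs 7: take 7 from right. Merged: [4, 6, 7]
Compare 11 vs 8: take 8 from right. Merged: [4, 6, 7, 8]
Compare 11 vs 13: take 11 from left. Merged: [4, 6, 7, 8, 11]
Append remaining from right: [13]. Merged: [4, 6, 7, 8, 11, 13]

Final merged array: [4, 6, 7, 8, 11, 13]
Total comparisons: 5

The merged array is [4, 6, 7, 8, 11, 13], requiring 5 comparisons. The merge step runs in O(n) time where n is the total number of elements.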